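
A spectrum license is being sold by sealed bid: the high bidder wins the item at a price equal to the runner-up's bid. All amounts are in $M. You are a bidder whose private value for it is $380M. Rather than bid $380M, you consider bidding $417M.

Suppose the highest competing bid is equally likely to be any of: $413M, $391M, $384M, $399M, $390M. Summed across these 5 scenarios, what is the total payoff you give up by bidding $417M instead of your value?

$77M

The deviation costs you only when the competing bid falls strictly between $380M and $417M; elsewhere both bids give the same outcome.
$413M: truthful payoff $0M, deviation payoff −$33M → loss $33M.
$391M: truthful payoff $0M, deviation payoff −$11M → loss $11M.
$384M: truthful payoff $0M, deviation payoff −$4M → loss $4M.
$399M: truthful payoff $0M, deviation payoff −$19M → loss $19M.
$390M: truthful payoff $0M, deviation payoff −$10M → loss $10M.
Total loss = $33M + $11M + $4M + $19M + $10M = $77M.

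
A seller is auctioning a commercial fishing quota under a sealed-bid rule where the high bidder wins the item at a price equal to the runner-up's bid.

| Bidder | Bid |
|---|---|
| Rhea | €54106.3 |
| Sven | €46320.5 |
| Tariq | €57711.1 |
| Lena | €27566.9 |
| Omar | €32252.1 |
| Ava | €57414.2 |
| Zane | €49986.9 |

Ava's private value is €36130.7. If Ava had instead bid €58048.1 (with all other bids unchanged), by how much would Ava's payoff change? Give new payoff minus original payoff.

The highest bid among the other bidders is €57711.1; Ava's bid doesn't change that.
Original bid €57414.2: Ava is not highest (top rival bid is €57711.1); payoff €0.
Alternative bid €58048.1: Ava is highest, pays the top rival bid €57711.1; payoff €36130.7 − €57711.1 = −€21580.4.
Change in payoff = −€21580.4 − (€0) = −€21580.4.

−€21580.4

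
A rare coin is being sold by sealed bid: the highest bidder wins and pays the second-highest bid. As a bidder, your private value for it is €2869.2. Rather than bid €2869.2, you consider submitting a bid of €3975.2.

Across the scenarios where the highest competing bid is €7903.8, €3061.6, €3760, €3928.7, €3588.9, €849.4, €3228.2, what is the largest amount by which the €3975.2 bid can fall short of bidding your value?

€1059.5

€7903.8: same outcome either way → loss €0.
€3061.6: truthful gives €0, deviation gives −€192.4 → loss €192.4.
€3760: truthful gives €0, deviation gives −€890.8 → loss €890.8.
€3928.7: truthful gives €0, deviation gives −€1059.5 → loss €1059.5.
€3588.9: truthful gives €0, deviation gives −€719.7 → loss €719.7.
€849.4: same outcome either way → loss €0.
€3228.2: truthful gives €0, deviation gives −€359 → loss €359.
Maximum loss: €1059.5.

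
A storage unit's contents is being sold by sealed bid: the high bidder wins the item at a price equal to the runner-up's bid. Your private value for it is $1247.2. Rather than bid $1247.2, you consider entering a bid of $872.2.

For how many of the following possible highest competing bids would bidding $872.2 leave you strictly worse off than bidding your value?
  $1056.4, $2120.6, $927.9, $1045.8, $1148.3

4

The deviation hurts exactly when the highest competing bid lies strictly between $872.2 and $1247.2 — underbidding then forfeits a profitable win.
$1056.4: inside the interval → strictly worse (loss $190.8).
$2120.6: above both → same outcome either way.
$927.9: inside the interval → strictly worse (loss $319.3).
$1045.8: inside the interval → strictly worse (loss $201.4).
$1148.3: inside the interval → strictly worse (loss $98.9).
Count: 4.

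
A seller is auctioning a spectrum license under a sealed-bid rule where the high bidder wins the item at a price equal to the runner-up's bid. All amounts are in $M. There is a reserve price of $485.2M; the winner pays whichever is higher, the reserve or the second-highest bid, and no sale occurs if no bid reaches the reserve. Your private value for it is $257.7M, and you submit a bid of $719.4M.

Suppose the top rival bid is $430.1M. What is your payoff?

−$227.5M

Your bid $719.4M is the highest and exceeds the reserve.
Price = max(second-highest bid, reserve) = max($430.1M, $485.2M) = $485.2M.
Payoff = $257.7M − $485.2M = −$227.5M.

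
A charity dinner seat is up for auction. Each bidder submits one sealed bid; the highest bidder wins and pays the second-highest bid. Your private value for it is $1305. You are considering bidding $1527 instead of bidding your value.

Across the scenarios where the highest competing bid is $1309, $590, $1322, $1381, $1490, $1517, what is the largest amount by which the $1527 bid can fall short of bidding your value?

$1309: truthful gives $0, deviation gives −$4 → loss $4.
$590: same outcome either way → loss $0.
$1322: truthful gives $0, deviation gives −$17 → loss $17.
$1381: truthful gives $0, deviation gives −$76 → loss $76.
$1490: truthful gives $0, deviation gives −$185 → loss $185.
$1517: truthful gives $0, deviation gives −$212 → loss $212.
Maximum loss: $212.

$212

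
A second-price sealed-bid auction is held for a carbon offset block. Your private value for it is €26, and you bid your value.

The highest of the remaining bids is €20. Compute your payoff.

€6

Your bid €26 exceeds the highest competing bid €20, so you win.
In a second-price auction the winner pays the second-highest bid, €20.
Payoff = value − price = €26 − €20 = €6.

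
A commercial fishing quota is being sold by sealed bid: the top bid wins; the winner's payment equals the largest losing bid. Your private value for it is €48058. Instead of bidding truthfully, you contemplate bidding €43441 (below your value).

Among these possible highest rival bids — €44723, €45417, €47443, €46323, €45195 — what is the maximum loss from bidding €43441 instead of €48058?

€44723: truthful gives €3335, deviation gives €0 → loss €3335.
€45417: truthful gives €2641, deviation gives €0 → loss €2641.
€47443: truthful gives €615, deviation gives €0 → loss €615.
€46323: truthful gives €1735, deviation gives €0 → loss €1735.
€45195: truthful gives €2863, deviation gives €0 → loss €2863.
Maximum loss: €3335.

€3335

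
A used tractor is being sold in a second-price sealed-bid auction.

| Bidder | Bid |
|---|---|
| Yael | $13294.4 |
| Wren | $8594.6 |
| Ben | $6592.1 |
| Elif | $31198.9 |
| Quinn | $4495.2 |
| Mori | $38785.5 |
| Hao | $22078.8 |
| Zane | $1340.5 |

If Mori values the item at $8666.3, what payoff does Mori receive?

−$22532.6

Highest bid: Mori at $38785.5, so Mori wins.
Second-highest bid: Elif at $31198.9 — that is the price the winner pays.
Mori's payoff = value − price = $8666.3 − $31198.9 = −$22532.6.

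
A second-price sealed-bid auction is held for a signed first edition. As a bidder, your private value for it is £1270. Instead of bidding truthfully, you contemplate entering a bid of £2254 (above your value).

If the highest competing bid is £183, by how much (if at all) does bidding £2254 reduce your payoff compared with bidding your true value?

Bidding your value £1270: you win (since £1270 > £183) and pay £183. Payoff £1087.
Bidding £2254: you win and pay £183. Payoff £1270 − £183 = £1087.
Difference = £1087 − £1087 = £0; both bids lead to the same outcome because the competing bid is below both your value and your alternative bid.
In a second-price auction your bid sets only whether you win, not what you pay, so bidding your true value is weakly dominant.

£0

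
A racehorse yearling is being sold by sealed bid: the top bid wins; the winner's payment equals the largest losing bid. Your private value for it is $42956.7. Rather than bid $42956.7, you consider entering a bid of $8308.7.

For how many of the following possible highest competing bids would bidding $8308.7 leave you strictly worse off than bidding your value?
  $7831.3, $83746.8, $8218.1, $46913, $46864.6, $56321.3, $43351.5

The deviation hurts exactly when the highest competing bid lies strictly between $8308.7 and $42956.7 — underbidding then forfeits a profitable win.
$7831.3: below both → same outcome either way.
$83746.8: above both → same outcome either way.
$8218.1: below both → same outcome either way.
$46913: above both → same outcome either way.
$46864.6: above both → same outcome either way.
$56321.3: above both → same outcome either way.
$43351.5: above both → same outcome either way.
Count: 0.

0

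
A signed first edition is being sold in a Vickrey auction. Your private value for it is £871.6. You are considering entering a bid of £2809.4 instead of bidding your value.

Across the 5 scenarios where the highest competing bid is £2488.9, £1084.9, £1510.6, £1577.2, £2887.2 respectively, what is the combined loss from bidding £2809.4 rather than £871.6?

The deviation costs you only when the competing bid falls strictly between £871.6 and £2809.4; elsewhere both bids give the same outcome.
£2488.9: truthful payoff £0, deviation payoff −£1617.3 → loss £1617.3.
£1084.9: truthful payoff £0, deviation payoff −£213.3 → loss £213.3.
£1510.6: truthful payoff £0, deviation payoff −£639 → loss £639.
£1577.2: truthful payoff £0, deviation payoff −£705.6 → loss £705.6.
£2887.2: outcomes coincide → loss £0.
Total loss = £1617.3 + £213.3 + £639 + £705.6 = £3175.2.
In a second-price auction your bid sets only whether you win, not what you pay, so bidding your true value is weakly dominant.

£3175.2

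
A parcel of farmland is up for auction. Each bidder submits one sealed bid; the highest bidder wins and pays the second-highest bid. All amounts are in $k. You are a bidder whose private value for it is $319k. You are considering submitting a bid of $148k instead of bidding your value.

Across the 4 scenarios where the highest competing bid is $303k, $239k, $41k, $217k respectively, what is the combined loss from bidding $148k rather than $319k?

The deviation costs you only when the competing bid falls strictly between $148k and $319k; elsewhere both bids give the same outcome.
$303k: truthful payoff $16k, deviation payoff $0k → loss $16k.
$239k: truthful payoff $80k, deviation payoff $0k → loss $80k.
$41k: outcomes coincide → loss $0k.
$217k: truthful payoff $102k, deviation payoff $0k → loss $102k.
Total loss = $16k + $80k + $102k = $198k.
Because the price is fixed by the runner-up's bid, deviating from your value can only change a good outcome into a bad one — never the reverse.

$198k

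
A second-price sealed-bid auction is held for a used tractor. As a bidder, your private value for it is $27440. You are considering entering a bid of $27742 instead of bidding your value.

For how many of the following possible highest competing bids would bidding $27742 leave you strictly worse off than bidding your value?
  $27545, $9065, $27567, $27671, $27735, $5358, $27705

The deviation hurts exactly when the highest competing bid lies strictly between $27440 and $27742 — overbidding then wins at a price above your value.
$27545: inside the interval → strictly worse (loss $105).
$9065: below both → same outcome either way.
$27567: inside the interval → strictly worse (loss $127).
$27671: inside the interval → strictly worse (loss $231).
$27735: inside the interval → strictly worse (loss $295).
$5358: below both → same outcome either way.
$27705: inside the interval → strictly worse (loss $265).
Count: 5.

5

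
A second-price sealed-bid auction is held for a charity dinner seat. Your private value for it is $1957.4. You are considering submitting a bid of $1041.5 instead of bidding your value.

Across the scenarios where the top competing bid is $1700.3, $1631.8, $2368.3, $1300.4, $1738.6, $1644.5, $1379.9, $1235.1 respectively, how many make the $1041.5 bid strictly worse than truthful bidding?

The deviation hurts exactly when the highest competing bid lies strictly between $1041.5 and $1957.4 — underbidding then forfeits a profitable win.
$1700.3: inside the interval → strictly worse (loss $257.1).
$1631.8: inside the interval → strictly worse (loss $325.6).
$2368.3: above both → same outcome either way.
$1300.4: inside the interval → strictly worse (loss $657).
$1738.6: inside the interval → strictly worse (loss $218.8).
$1644.5: inside the interval → strictly worse (loss $312.9).
$1379.9: inside the interval → strictly worse (loss $577.5).
$1235.1: inside the interval → strictly worse (loss $722.3).
Count: 7.

7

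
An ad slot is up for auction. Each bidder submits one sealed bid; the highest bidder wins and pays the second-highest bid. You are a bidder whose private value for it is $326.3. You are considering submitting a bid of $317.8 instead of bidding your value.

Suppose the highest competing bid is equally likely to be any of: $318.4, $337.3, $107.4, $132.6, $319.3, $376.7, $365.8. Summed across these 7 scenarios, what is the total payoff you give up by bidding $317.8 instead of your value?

$14.9

The deviation costs you only when the competing bid falls strictly between $317.8 and $326.3; elsewhere both bids give the same outcome.
$318.4: truthful payoff $7.9, deviation payoff $0 → loss $7.9.
$337.3: outcomes coincide → loss $0.
$107.4: outcomes coincide → loss $0.
$132.6: outcomes coincide → loss $0.
$319.3: truthful payoff $7, deviation payoff $0 → loss $7.
$376.7: outcomes coincide → loss $0.
$365.8: outcomes coincide → loss $0.
Total loss = $7.9 + $7 = $14.9.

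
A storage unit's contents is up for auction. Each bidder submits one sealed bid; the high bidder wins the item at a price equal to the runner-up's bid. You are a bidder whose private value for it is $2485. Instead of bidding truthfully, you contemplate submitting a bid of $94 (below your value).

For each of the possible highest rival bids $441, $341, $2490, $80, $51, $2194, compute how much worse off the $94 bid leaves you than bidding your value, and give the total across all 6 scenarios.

$4479

The deviation costs you only when the competing bid falls strictly between $94 and $2485; elsewhere both bids give the same outcome.
$441: truthful payoff $2044, deviation payoff $0 → loss $2044.
$341: truthful payoff $2144, deviation payoff $0 → loss $2144.
$2490: outcomes coincide → loss $0.
$80: outcomes coincide → loss $0.
$51: outcomes coincide → loss $0.
$2194: truthful payoff $291, deviation payoff $0 → loss $291.
Total loss = $2044 + $2144 + $291 = $4479.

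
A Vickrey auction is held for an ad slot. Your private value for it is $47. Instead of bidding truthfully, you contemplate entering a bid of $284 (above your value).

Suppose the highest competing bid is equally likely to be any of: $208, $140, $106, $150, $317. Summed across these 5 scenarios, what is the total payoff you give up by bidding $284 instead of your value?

The deviation costs you only when the competing bid falls strictly between $47 and $284; elsewhere both bids give the same outcome.
$208: truthful payoff $0, deviation payoff −$161 → loss $161.
$140: truthful payoff $0, deviation payoff −$93 → loss $93.
$106: truthful payoff $0, deviation payoff −$59 → loss $59.
$150: truthful payoff $0, deviation payoff −$103 → loss $103.
$317: outcomes coincide → loss $0.
Total loss = $161 + $93 + $59 + $103 = $416.

$416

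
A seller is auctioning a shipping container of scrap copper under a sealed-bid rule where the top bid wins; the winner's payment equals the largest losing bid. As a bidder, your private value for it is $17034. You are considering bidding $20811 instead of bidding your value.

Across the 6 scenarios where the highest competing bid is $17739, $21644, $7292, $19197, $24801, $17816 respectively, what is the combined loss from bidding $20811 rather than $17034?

$3650

The deviation costs you only when the competing bid falls strictly between $17034 and $20811; elsewhere both bids give the same outcome.
$17739: truthful payoff $0, deviation payoff −$705 → loss $705.
$21644: outcomes coincide → loss $0.
$7292: outcomes coincide → loss $0.
$19197: truthful payoff $0, deviation payoff −$2163 → loss $2163.
$24801: outcomes coincide → loss $0.
$17816: truthful payoff $0, deviation payoff −$782 → loss $782.
Total loss = $705 + $2163 + $782 = $3650.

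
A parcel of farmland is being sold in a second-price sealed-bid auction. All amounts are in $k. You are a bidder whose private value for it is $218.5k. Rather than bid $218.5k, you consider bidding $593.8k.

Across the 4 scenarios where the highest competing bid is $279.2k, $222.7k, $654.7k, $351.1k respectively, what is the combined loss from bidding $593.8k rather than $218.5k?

The deviation costs you only when the competing bid falls strictly between $218.5k and $593.8k; elsewhere both bids give the same outcome.
$279.2k: truthful payoff $0k, deviation payoff −$60.7k → loss $60.7k.
$222.7k: truthful payoff $0k, deviation payoff −$4.2k → loss $4.2k.
$654.7k: outcomes coincide → loss $0k.
$351.1k: truthful payoff $0k, deviation payoff −$132.6k → loss $132.6k.
Total loss = $60.7k + $4.2k + $132.6k = $197.5k.

$197.5k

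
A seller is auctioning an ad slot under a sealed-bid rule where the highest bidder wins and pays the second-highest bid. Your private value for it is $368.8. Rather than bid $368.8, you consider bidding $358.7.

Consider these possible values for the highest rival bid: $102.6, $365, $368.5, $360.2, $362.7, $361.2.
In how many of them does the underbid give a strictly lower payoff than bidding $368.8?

5

The deviation hurts exactly when the highest competing bid lies strictly between $358.7 and $368.8 — underbidding then forfeits a profitable win.
$102.6: below both → same outcome either way.
$365: inside the interval → strictly worse (loss $3.8).
$368.5: inside the interval → strictly worse (loss $0.3).
$360.2: inside the interval → strictly worse (loss $8.6).
$362.7: inside the interval → strictly worse (loss $6.1).
$361.2: inside the interval → strictly worse (loss $7.6).
Count: 5.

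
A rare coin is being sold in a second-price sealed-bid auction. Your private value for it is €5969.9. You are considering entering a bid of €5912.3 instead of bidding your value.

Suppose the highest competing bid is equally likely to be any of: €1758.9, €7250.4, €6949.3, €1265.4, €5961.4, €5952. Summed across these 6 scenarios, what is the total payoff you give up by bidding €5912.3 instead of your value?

The deviation costs you only when the competing bid falls strictly between €5912.3 and €5969.9; elsewhere both bids give the same outcome.
€1758.9: outcomes coincide → loss €0.
€7250.4: outcomes coincide → loss €0.
€6949.3: outcomes coincide → loss €0.
€1265.4: outcomes coincide → loss €0.
€5961.4: truthful payoff €8.5, deviation payoff €0 → loss €8.5.
€5952: truthful payoff €17.9, deviation payoff €0 → loss €17.9.
Total loss = €8.5 + €17.9 = €26.4.

€26.4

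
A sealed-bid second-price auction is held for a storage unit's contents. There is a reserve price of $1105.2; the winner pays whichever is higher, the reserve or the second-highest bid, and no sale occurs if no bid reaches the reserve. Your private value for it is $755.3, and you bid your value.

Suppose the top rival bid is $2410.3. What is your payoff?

Your bid $755.3 is below the highest competing bid $2410.3, so you lose. Payoff $0.

$0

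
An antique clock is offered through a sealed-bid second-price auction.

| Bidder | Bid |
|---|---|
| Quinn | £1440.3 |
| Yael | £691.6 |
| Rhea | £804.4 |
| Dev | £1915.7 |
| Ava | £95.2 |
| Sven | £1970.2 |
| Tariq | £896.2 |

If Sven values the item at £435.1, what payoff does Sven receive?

−£1480.6

Highest bid: Sven at £1970.2, so Sven wins.
Second-highest bid: Dev at £1915.7 — that is the price the winner pays.
Sven's payoff = value − price = £435.1 − £1915.7 = −£1480.6.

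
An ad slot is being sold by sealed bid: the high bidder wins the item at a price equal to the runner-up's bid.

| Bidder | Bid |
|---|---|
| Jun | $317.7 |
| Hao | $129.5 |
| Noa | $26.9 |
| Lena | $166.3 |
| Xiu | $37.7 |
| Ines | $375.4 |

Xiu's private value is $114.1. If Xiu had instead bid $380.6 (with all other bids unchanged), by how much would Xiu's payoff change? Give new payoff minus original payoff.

The highest bid among the other bidders is $375.4; Xiu's bid doesn't change that.
Original bid $37.7: Xiu is not highest (top rival bid is $375.4); payoff $0.
Alternative bid $380.6: Xiu is highest, pays the top rival bid $375.4; payoff $114.1 − $375.4 = −$261.3.
Change in payoff = −$261.3 − ($0) = −$261.3.

−$261.3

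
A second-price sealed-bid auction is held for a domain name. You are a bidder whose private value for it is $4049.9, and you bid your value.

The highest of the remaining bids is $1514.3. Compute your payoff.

Your bid $4049.9 exceeds the highest competing bid $1514.3, so you win.
In a second-price auction the winner pays the second-highest bid, $1514.3.
Payoff = value − price = $4049.9 − $1514.3 = $2535.6.

$2535.6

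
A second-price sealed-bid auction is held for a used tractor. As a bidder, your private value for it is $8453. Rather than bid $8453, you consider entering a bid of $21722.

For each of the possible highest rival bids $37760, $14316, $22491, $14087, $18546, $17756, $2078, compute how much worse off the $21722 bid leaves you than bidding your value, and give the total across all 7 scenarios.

$30893

The deviation costs you only when the competing bid falls strictly between $8453 and $21722; elsewhere both bids give the same outcome.
$37760: outcomes coincide → loss $0.
$14316: truthful payoff $0, deviation payoff −$5863 → loss $5863.
$22491: outcomes coincide → loss $0.
$14087: truthful payoff $0, deviation payoff −$5634 → loss $5634.
$18546: truthful payoff $0, deviation payoff −$10093 → loss $10093.
$17756: truthful payoff $0, deviation payoff −$9303 → loss $9303.
$2078: outcomes coincide → loss $0.
Total loss = $5863 + $5634 + $10093 + $9303 = $30893.
In a second-price auction your bid sets only whether you win, not what you pay, so bidding your true value is weakly dominant.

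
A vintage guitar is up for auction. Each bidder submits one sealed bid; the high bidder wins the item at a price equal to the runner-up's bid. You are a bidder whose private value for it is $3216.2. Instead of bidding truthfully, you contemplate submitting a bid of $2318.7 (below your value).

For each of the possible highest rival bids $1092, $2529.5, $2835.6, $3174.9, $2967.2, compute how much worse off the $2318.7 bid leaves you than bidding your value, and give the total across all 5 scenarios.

$1357.6

The deviation costs you only when the competing bid falls strictly between $2318.7 and $3216.2; elsewhere both bids give the same outcome.
$1092: outcomes coincide → loss $0.
$2529.5: truthful payoff $686.7, deviation payoff $0 → loss $686.7.
$2835.6: truthful payoff $380.6, deviation payoff $0 → loss $380.6.
$3174.9: truthful payoff $41.3, deviation payoff $0 → loss $41.3.
$2967.2: truthful payoff $249, deviation payoff $0 → loss $249.
Total loss = $686.7 + $380.6 + $41.3 + $249 = $1357.6.
Truthful bidding weakly dominates here: raising your bid can only win items priced above your value, and lowering it can only forfeit items priced below.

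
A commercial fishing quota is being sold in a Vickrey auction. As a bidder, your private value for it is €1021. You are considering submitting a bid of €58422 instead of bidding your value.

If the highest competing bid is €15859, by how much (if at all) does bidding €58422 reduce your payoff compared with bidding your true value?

€14838

Bidding your value €1021: you lose (since €1021 < €15859). Payoff €0.
Bidding €58422: you win and pay €15859. Payoff €1021 − €15859 = −€14838.
The competing bid €15859 lies between your value and your inflated bid, so overbidding wins an item priced above your value.
Loss from deviating = €0 − (−€14838) = €14838.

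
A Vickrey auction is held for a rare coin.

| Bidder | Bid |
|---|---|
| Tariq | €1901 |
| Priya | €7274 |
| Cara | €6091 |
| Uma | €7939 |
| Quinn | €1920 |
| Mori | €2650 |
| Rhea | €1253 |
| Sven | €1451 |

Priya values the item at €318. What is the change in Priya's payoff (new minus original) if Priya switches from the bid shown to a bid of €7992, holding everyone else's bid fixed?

−€7621

The highest bid among the other bidders is €7939; Priya's bid doesn't change that.
Original bid €7274: Priya is not highest (top rival bid is €7939); payoff €0.
Alternative bid €7992: Priya is highest, pays the top rival bid €7939; payoff €318 − €7939 = −€7621.
Change in payoff = −€7621 − (€0) = −€7621.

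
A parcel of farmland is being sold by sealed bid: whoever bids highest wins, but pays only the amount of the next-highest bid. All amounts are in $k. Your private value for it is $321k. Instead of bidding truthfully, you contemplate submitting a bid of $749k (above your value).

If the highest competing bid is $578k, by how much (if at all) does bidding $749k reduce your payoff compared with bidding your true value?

Bidding your value $321k: you lose (since $321k < $578k). Payoff $0k.
Bidding $749k: you win and pay $578k. Payoff $321k − $578k = −$257k.
The competing bid $578k lies between your value and your inflated bid, so overbidding wins an item priced above your value.
Loss from deviating = $0k − (−$257k) = $257k.
Truthful bidding weakly dominates here: raising your bid can only win items priced above your value, and lowering it can only forfeit items priced below.

$257k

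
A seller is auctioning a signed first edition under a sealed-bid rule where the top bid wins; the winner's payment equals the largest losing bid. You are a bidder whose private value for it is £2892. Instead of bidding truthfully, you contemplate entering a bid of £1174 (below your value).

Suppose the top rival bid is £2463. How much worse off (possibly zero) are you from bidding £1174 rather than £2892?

Bidding your value £2892: you win (since £2892 > £2463) and pay £2463. Payoff £429.
Bidding £1174: you lose. Payoff £0.
The competing bid £2463 lies between your shaded bid and your value, so underbidding forfeits an item you could have won at a profitable price.
Loss from deviating = £429 − (£0) = £429.

£429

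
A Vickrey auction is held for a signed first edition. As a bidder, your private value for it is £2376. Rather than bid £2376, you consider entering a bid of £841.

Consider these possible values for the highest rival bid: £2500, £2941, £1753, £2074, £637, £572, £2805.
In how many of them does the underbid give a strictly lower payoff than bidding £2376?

2

The deviation hurts exactly when the highest competing bid lies strictly between £841 and £2376 — underbidding then forfeits a profitable win.
£2500: above both → same outcome either way.
£2941: above both → same outcome either way.
£1753: inside the interval → strictly worse (loss £623).
£2074: inside the interval → strictly worse (loss £302).
£637: below both → same outcome either way.
£572: below both → same outcome either way.
£2805: above both → same outcome either way.
Count: 2.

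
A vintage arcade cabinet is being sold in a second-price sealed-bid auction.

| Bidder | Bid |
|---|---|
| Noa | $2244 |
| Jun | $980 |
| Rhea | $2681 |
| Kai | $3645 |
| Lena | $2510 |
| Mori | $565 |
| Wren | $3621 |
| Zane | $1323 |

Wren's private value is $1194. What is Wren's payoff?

$0

Highest bid: Kai at $3645, so Kai wins.
Second-highest bid: Wren at $3621 — that is the price the winner pays.
Wren did not win, so Wren pays nothing and receives nothing: payoff $0.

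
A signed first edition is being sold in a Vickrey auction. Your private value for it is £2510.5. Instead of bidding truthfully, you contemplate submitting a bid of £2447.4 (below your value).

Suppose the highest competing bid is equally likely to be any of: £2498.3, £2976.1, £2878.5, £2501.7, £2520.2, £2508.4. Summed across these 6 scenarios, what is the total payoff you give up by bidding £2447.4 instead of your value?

£23.1

The deviation costs you only when the competing bid falls strictly between £2447.4 and £2510.5; elsewhere both bids give the same outcome.
£2498.3: truthful payoff £12.2, deviation payoff £0 → loss £12.2.
£2976.1: outcomes coincide → loss £0.
£2878.5: outcomes coincide → loss £0.
£2501.7: truthful payoff £8.8, deviation payoff £0 → loss £8.8.
£2520.2: outcomes coincide → loss £0.
£2508.4: truthful payoff £2.1, deviation payoff £0 → loss £2.1.
Total loss = £12.2 + £8.8 + £2.1 = £23.1.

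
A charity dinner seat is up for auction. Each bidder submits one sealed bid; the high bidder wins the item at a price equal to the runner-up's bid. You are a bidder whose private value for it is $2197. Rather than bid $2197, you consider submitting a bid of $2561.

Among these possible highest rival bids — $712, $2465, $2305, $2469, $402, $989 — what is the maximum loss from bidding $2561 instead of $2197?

$712: same outcome either way → loss $0.
$2465: truthful gives $0, deviation gives −$268 → loss $268.
$2305: truthful gives $0, deviation gives −$108 → loss $108.
$2469: truthful gives $0, deviation gives −$272 → loss $272.
$402: same outcome either way → loss $0.
$989: same outcome either way → loss $0.
Maximum loss: $272.

$272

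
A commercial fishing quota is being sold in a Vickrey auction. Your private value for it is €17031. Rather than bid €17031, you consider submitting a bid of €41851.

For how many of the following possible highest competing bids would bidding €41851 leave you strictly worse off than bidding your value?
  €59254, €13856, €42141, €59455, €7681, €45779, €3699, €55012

The deviation hurts exactly when the highest competing bid lies strictly between €17031 and €41851 — overbidding then wins at a price above your value.
€59254: above both → same outcome either way.
€13856: below both → same outcome either way.
€42141: above both → same outcome either way.
€59455: above both → same outcome either way.
€7681: below both → same outcome either way.
€45779: above both → same outcome either way.
€3699: below both → same outcome either way.
€55012: above both → same outcome either way.
Count: 0.

0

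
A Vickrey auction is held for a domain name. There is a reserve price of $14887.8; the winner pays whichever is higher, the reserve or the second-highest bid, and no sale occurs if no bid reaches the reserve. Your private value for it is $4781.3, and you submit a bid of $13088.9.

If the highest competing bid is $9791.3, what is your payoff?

Your bid $13088.9 is the highest bid but falls below the reserve $14887.8, so the item goes unsold. Payoff $0.

$0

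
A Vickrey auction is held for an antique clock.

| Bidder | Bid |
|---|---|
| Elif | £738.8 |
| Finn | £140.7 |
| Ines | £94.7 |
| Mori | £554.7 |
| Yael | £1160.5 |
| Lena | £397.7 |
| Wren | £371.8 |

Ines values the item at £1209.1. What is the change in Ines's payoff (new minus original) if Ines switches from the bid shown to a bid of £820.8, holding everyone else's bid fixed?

The highest bid among the other bidders is £1160.5; Ines's bid doesn't change that.
Original bid £94.7: Ines is not highest (top rival bid is £1160.5); payoff £0.
Alternative bid £820.8: Ines is not highest (top rival bid is £1160.5); payoff £0.
Change in payoff = £0 − (£0) = £0.

£0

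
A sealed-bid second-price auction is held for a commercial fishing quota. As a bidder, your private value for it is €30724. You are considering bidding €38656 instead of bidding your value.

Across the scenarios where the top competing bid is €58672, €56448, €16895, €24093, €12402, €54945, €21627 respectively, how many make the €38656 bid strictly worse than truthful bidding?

0

The deviation hurts exactly when the highest competing bid lies strictly between €30724 and €38656 — overbidding then wins at a price above your value.
€58672: above both → same outcome either way.
€56448: above both → same outcome either way.
€16895: below both → same outcome either way.
€24093: below both → same outcome either way.
€12402: below both → same outcome either way.
€54945: above both → same outcome either way.
€21627: below both → same outcome either way.
Count: 0.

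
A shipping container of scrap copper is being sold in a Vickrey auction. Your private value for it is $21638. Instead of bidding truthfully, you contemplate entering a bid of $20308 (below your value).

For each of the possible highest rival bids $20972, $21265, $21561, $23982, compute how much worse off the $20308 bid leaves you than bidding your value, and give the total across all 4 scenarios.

$1116

The deviation costs you only when the competing bid falls strictly between $20308 and $21638; elsewhere both bids give the same outcome.
$20972: truthful payoff $666, deviation payoff $0 → loss $666.
$21265: truthful payoff $373, deviation payoff $0 → loss $373.
$21561: truthful payoff $77, deviation payoff $0 → loss $77.
$23982: outcomes coincide → loss $0.
Total loss = $666 + $373 + $77 = $1116.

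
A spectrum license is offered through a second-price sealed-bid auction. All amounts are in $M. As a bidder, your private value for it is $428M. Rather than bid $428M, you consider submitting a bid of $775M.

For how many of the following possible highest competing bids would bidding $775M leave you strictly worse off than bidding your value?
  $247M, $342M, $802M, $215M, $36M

0

The deviation hurts exactly when the highest competing bid lies strictly between $428M and $775M — overbidding then wins at a price above your value.
$247M: below both → same outcome either way.
$342M: below both → same outcome either way.
$802M: above both → same outcome either way.
$215M: below both → same outcome either way.
$36M: below both → same outcome either way.
Count: 0.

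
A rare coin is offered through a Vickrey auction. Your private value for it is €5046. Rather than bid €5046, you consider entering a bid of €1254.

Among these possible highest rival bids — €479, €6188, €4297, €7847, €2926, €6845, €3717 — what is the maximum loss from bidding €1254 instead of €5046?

€2120

€479: same outcome either way → loss €0.
€6188: same outcome either way → loss €0.
€4297: truthful gives €749, deviation gives €0 → loss €749.
€7847: same outcome either way → loss €0.
€2926: truthful gives €2120, deviation gives €0 → loss €2120.
€6845: same outcome either way → loss €0.
€3717: truthful gives €1329, deviation gives €0 → loss €1329.
Maximum loss: €2120.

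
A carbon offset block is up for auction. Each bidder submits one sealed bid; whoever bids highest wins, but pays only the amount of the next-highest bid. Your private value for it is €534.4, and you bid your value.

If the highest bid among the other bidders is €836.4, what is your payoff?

Your bid €534.4 is below the highest competing bid €836.4, so you lose.
A losing bidder pays nothing and receives nothing: payoff = €0.

€0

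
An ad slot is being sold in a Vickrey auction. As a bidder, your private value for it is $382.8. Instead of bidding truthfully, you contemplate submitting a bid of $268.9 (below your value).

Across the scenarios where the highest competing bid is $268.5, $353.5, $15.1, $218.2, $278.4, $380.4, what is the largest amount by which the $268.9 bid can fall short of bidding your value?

$268.5: same outcome either way → loss $0.
$353.5: truthful gives $29.3, deviation gives $0 → loss $29.3.
$15.1: same outcome either way → loss $0.
$218.2: same outcome either way → loss $0.
$278.4: truthful gives $104.4, deviation gives $0 → loss $104.4.
$380.4: truthful gives $2.4, deviation gives $0 → loss $2.4.
Maximum loss: $104.4.

$104.4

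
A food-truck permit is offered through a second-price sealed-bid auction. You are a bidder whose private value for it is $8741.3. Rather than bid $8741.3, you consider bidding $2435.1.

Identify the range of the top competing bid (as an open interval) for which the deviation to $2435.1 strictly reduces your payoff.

If the competing bid is below $2435.1, both bids win at the same price — no difference.
If it is above $8741.3, both bids lose — no difference.
If it lies strictly between $2435.1 and $8741.3, bidding your value wins at a price below your value (positive payoff) while bidding $2435.1 loses (payoff 0).
So the deviation strictly hurts on the open interval ($2435.1, $8741.3).

($2435.1, $8741.3)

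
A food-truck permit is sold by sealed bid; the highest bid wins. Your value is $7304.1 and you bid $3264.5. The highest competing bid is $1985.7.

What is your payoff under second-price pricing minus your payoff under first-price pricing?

You have the highest bid, so you win under either rule.
Second-price: pay $1985.7 → payoff $5318.4.
First-price: pay your own bid $3264.5 → payoff $4039.6.
Difference = $5318.4 − ($4039.6) = $1278.8.

$1278.8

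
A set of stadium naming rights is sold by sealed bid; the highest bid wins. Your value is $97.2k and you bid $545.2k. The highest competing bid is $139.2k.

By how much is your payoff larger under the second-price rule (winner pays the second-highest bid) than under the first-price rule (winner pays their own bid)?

You have the highest bid, so you win under either rule.
Second-price: pay $139.2k → payoff −$42k.
First-price: pay your own bid $545.2k → payoff −$448k.
Difference = −$42k − (−$448k) = $406k.

$406k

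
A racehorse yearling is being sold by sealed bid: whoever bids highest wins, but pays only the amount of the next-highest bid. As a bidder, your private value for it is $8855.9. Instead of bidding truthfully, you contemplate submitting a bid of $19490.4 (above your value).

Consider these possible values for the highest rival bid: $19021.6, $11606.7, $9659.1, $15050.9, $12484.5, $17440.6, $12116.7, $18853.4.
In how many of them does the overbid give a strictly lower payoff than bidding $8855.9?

The deviation hurts exactly when the highest competing bid lies strictly between $8855.9 and $19490.4 — overbidding then wins at a price above your value.
$19021.6: inside the interval → strictly worse (loss $10165.7).
$11606.7: inside the interval → strictly worse (loss $2750.8).
$9659.1: inside the interval → strictly worse (loss $803.2).
$15050.9: inside the interval → strictly worse (loss $6195).
$12484.5: inside the interval → strictly worse (loss $3628.6).
$17440.6: inside the interval → strictly worse (loss $8584.7).
$12116.7: inside the interval → strictly worse (loss $3260.8).
$18853.4: inside the interval → strictly worse (loss $9997.5).
Count: 8.

8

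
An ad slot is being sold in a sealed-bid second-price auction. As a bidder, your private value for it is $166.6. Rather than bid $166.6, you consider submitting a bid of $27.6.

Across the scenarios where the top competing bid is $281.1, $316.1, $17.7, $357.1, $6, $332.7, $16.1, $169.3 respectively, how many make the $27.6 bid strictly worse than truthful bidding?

The deviation hurts exactly when the highest competing bid lies strictly between $27.6 and $166.6 — underbidding then forfeits a profitable win.
$281.1: above both → same outcome either way.
$316.1: above both → same outcome either way.
$17.7: below both → same outcome either way.
$357.1: above both → same outcome either way.
$6: below both → same outcome either way.
$332.7: above both → same outcome either way.
$16.1: below both → same outcome either way.
$169.3: above both → same outcome either way.
Count: 0.

0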